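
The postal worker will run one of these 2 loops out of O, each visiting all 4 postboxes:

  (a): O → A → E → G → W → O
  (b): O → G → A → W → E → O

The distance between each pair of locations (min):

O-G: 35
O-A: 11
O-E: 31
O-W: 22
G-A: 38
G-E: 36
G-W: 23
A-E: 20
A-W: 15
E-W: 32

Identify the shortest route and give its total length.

(a): 11 + 20 + 36 + 23 + 22 = 112
(b): 35 + 38 + 15 + 32 + 31 = 151

Shortest is (a), total 112 min.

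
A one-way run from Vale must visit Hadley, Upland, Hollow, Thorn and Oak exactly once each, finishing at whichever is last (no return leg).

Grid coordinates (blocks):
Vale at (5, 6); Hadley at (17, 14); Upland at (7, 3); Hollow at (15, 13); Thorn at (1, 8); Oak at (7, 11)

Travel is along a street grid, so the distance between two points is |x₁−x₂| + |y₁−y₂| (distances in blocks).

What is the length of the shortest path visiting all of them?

There are 5! = 120 possible orderings.
Vale→Hadley→Upland→Hollow→Thorn→Oak: 20+21+18+19+9 = 87
Vale→Hadley→Upland→Hollow→Oak→Thorn: 20+21+18+10+9 = 78
Vale→Hadley→Upland→Thorn→Hollow→Oak: 20+21+11+19+10 = 81
Vale→Hadley→Upland→Thorn→Oak→Hollow: 20+21+11+9+10 = 71
Vale→Hadley→Upland→Oak→Hollow→Thorn: 20+21+8+10+19 = 78
Vale→Hadley→Upland→Oak→Thorn→Hollow: 20+21+8+9+19 = 77
Vale→Hadley→Hollow→Upland→Thorn→Oak: 20+3+18+11+9 = 61
Vale→Hadley→Hollow→Upland→Oak→Thorn: 20+3+18+8+9 = 58
Vale→Hadley→Hollow→Thorn→Upland→Oak: 20+3+19+11+8 = 61
Vale→Hadley→Hollow→Thorn→Oak→Upland: 20+3+19+9+8 = 59
Vale→Hadley→Hollow→Oak→Upland→Thorn: 20+3+10+8+11 = 52
Vale→Hadley→Hollow→Oak→Thorn→Upland: 20+3+10+9+11 = 53
Vale→Hadley→Thorn→Upland→Hollow→Oak: 20+22+11+18+10 = 81
Vale→Hadley→Thorn→Upland→Oak→Hollow: 20+22+11+8+10 = 71
… (106 more)
Vale→Upland→Thorn→Oak→Hollow→Hadley: 5+11+9+10+3 = 38  ← best
The minimum is 38.
One shortest path: Vale → Upland → Thorn → Oak → Hollow → Hadley.

Shortest open route: 38 blocks.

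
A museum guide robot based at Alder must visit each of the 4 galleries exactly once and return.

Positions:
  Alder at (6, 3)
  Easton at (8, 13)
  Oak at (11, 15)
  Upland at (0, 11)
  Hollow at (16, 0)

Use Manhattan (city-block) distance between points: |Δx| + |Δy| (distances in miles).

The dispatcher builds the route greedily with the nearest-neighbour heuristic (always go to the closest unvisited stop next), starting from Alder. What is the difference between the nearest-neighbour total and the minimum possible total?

Excess over optimum: 10 miles.

From Alder: Easton=12, Hollow=13, Upland=14, Oak=17 → choose Easton (12).
From Easton: Oak=5, Upland=10, Hollow=21 → choose Oak (5).
From Oak: Upland=15, Hollow=20 → choose Upland (15).
From Upland: Hollow=27 → choose Hollow (27).
NN route Alder → Easton → Oak → Upland → Hollow → Alder costs 72.
Optimal: Alder → Upland → Easton → Oak → Hollow → Alder costs 62 (by enumerating all 12 distinct tours).
Excess = 72 − 62 = 10.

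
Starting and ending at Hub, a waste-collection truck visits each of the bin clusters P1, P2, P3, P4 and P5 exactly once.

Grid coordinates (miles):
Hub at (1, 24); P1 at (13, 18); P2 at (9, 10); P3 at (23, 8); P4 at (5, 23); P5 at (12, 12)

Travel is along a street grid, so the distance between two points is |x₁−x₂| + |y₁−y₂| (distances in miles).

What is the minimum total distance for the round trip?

There are 60 distinct closed tours to check (reversals are equivalent).
Hub → P1 → P2 → P3 → P4 → P5 → Hub: 18+12+16+33+18+23 = 120
Hub → P1 → P2 → P3 → P5 → P4 → Hub: 18+12+16+15+18+5 = 84
Hub → P1 → P2 → P4 → P3 → P5 → Hub: 18+12+17+33+15+23 = 118
Hub → P1 → P2 → P4 → P5 → P3 → Hub: 18+12+17+18+15+38 = 118
Hub → P1 → P2 → P5 → P3 → P4 → Hub: 18+12+5+15+33+5 = 88
Hub → P1 → P2 → P5 → P4 → P3 → Hub: 18+12+5+18+33+38 = 124
Hub → P1 → P3 → P2 → P4 → P5 → Hub: 18+20+16+17+18+23 = 112
Hub → P1 → P3 → P2 → P5 → P4 → Hub: 18+20+16+5+18+5 = 82
Hub → P1 → P3 → P4 → P2 → P5 → Hub: 18+20+33+17+5+23 = 116
Hub → P1 → P3 → P4 → P5 → P2 → Hub: 18+20+33+18+5+22 = 116
Hub → P1 → P3 → P5 → P2 → P4 → Hub: 18+20+15+5+17+5 = 80
Hub → P1 → P3 → P5 → P4 → P2 → Hub: 18+20+15+18+17+22 = 110
Hub → P1 → P4 → P2 → P3 → P5 → Hub: 18+13+17+16+15+23 = 102
Hub → P1 → P4 → P2 → P5 → P3 → Hub: 18+13+17+5+15+38 = 106
… (46 more)
Hub → P1 → P5 → P3 → P2 → P4 → Hub: 18+7+15+16+17+5 = 78  ← best
The minimum is 78.
One optimal route: Hub → P1 → P5 → P3 → P2 → P4 → Hub (or its reverse).

Minimum total distance: 78 miles.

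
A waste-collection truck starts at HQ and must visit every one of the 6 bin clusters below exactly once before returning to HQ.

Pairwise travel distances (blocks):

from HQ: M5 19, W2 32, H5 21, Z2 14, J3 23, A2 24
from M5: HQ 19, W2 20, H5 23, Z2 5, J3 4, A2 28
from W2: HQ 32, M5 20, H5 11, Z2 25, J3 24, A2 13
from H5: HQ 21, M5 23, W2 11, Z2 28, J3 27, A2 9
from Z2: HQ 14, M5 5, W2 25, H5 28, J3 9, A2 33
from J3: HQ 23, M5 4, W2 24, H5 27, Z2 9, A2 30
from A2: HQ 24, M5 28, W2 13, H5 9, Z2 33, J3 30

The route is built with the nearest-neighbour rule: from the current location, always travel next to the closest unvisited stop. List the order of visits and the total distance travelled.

Nearest-neighbour total = 91 blocks; route HQ → Z2 → M5 → J3 → W2 → H5 → A2 → HQ.

HQ → [Z2:14 / M5:19 / H5:21 / J3:23 / A2:24 / W2:32] → Z2 (14)
Z2 → [M5:5 / J3:9 / W2:25 / H5:28 / A2:33] → M5 (5)
M5 → [J3:4 / W2:20 / H5:23 / A2:28] → J3 (4)
J3 → [W2:24 / H5:27 / A2:30] → W2 (24)
W2 → [H5:11 / A2:13] → H5 (11)
H5 → [A2:9] → A2 (9)
Return A2→HQ: 24.
Total = 14 + 5 + 4 + 24 + 11 + 9 + 24 = 91.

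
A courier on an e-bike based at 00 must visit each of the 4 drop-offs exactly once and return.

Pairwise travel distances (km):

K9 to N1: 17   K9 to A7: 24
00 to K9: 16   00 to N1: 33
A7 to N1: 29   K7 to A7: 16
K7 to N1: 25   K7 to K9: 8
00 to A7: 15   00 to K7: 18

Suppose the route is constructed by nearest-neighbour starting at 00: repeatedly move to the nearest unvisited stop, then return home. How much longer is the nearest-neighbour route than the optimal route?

00: A7=15, K9=16, K7=18, N1=33 ⇒ A7
A7: K7=16, K9=24, N1=29 ⇒ K7
K7: K9=8, N1=25 ⇒ K9
K9: N1=17 ⇒ N1
NN route 00 → A7 → K7 → K9 → N1 → 00 costs 89.
Optimal: 00 → K7 → K9 → N1 → A7 → 00 costs 87 (by enumerating all 12 distinct tours).
Excess = 89 − 87 = 2.

The nearest-neighbour route is 2 km longer than optimal.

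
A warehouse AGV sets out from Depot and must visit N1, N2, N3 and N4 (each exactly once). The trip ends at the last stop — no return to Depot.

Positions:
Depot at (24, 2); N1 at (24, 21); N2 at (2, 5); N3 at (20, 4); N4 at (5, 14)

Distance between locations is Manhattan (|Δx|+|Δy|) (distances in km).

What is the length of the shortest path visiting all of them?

63 km — the minimum one-way total.

There are 4! = 24 possible orderings.
Depot→N1→N2→N3→N4: 19+38+19+25 = 101
Depot→N1→N2→N4→N3: 19+38+12+25 = 94
Depot→N1→N3→N2→N4: 19+21+19+12 = 71
Depot→N1→N3→N4→N2: 19+21+25+12 = 77
Depot→N1→N4→N2→N3: 19+26+12+19 = 76
Depot→N1→N4→N3→N2: 19+26+25+19 = 89
Depot→N2→N1→N3→N4: 25+38+21+25 = 109
Depot→N2→N1→N4→N3: 25+38+26+25 = 114
Depot→N2→N3→N1→N4: 25+19+21+26 = 91
Depot→N2→N3→N4→N1: 25+19+25+26 = 95
Depot→N2→N4→N1→N3: 25+12+26+21 = 84
Depot→N2→N4→N3→N1: 25+12+25+21 = 83
Depot→N3→N1→N2→N4: 6+21+38+12 = 77
Depot→N3→N1→N4→N2: 6+21+26+12 = 65
… (10 more)
Depot→N3→N2→N4→N1: 6+19+12+26 = 63  ← best
The minimum is 63.
One shortest path: Depot → N3 → N2 → N4 → N1.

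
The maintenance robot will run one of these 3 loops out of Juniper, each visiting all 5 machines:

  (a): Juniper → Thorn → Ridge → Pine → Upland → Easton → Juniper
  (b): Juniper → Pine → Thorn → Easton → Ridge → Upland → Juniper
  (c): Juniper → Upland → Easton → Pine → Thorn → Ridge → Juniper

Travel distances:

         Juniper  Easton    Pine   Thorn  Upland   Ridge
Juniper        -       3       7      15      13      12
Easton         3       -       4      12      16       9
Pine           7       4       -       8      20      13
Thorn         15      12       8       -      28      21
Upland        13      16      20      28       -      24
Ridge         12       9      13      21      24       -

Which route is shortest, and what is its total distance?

(a): 15 + 21 + 13 + 20 + 16 + 3 = 88
(b): 7 + 8 + 12 + 9 + 24 + 13 = 73
(c): 13 + 16 + 4 + 8 + 21 + 12 = 74

73 — (b) is the shortest.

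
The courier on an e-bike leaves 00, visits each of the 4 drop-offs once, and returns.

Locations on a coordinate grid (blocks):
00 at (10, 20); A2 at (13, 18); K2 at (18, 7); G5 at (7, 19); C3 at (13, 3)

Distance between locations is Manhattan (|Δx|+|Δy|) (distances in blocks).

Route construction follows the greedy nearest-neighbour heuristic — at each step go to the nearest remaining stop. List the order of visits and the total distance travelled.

Nearest-neighbour total = 56 blocks; route 00 → G5 → A2 → C3 → K2 → 00.

00 → [G5:4 / A2:5 / C3:20 / K2:21] → G5 (4)
G5 → [A2:7 / C3:22 / K2:23] → A2 (7)
A2 → [C3:15 / K2:16] → C3 (15)
C3 → [K2:9] → K2 (9)
Return K2→00: 21.
Total = 4 + 7 + 15 + 9 + 21 = 56.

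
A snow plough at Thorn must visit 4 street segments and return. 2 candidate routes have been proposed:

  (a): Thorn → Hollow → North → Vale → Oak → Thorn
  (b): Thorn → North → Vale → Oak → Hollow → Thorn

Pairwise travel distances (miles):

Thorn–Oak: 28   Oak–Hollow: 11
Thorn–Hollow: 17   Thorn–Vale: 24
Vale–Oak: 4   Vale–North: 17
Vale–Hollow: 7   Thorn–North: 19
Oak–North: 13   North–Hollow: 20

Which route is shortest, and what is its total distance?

Shortest is (b), total 68 miles.

(a): 17 + 20 + 17 + 4 + 28 = 86
(b): 19 + 17 + 4 + 11 + 17 = 68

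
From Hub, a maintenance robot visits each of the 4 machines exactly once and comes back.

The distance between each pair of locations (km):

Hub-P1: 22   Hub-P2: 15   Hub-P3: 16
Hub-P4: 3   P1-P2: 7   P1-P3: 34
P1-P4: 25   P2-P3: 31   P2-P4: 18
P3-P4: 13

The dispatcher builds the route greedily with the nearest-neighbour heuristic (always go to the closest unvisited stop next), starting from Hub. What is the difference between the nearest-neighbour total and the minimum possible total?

Excess over optimum: 4 km.

Hub: P4=3, P2=15, P3=16, P1=22 ⇒ P4
P4: P3=13, P2=18, P1=25 ⇒ P3
P3: P2=31, P1=34 ⇒ P2
P2: P1=7 ⇒ P1
NN route Hub → P4 → P3 → P2 → P1 → Hub costs 76.
Optimal: Hub → P2 → P1 → P3 → P4 → Hub costs 72 (by enumerating all 12 distinct tours).
Excess = 76 − 72 = 4.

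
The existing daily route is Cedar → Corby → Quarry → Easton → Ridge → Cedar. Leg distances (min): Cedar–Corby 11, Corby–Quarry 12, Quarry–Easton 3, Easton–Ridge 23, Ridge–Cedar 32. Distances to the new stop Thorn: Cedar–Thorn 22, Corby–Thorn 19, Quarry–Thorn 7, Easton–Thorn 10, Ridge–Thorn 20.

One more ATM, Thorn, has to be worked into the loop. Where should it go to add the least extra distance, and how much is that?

Insertion cost between consecutive stops i–j is d(i,Thorn) + d(Thorn,j) − d(i,j):
  between Cedar and Corby: 22 + 19 − 11 = 30
  between Corby and Quarry: 19 + 7 − 12 = 14
  between Quarry and Easton: 7 + 10 − 3 = 14
  between Easton and Ridge: 10 + 20 − 23 = 7
  between Ridge and Cedar: 20 + 22 − 32 = 10
Cheapest insertion is between Easton and Ridge, adding 7.
New total = 81 + 7 = 88.

+7 min — insert Thorn between Easton and Ridge.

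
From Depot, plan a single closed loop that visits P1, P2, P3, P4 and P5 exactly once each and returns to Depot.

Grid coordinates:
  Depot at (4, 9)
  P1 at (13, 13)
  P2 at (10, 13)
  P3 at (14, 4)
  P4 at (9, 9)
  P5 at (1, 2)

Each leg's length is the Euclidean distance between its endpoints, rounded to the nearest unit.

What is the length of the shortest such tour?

Minimum total distance: 42.

Depot → P1 → P2 → P3 → P4 → P5 → Depot: 10+3+10+7+11+8 = 49
Depot → P1 → P2 → P3 → P5 → P4 → Depot: 10+3+10+13+11+5 = 52
Depot → P1 → P2 → P4 → P3 → P5 → Depot: 10+3+4+7+13+8 = 45
Depot → P1 → P2 → P4 → P5 → P3 → Depot: 10+3+4+11+13+11 = 52
Depot → P1 → P2 → P5 → P3 → P4 → Depot: 10+3+14+13+7+5 = 52
Depot → P1 → P2 → P5 → P4 → P3 → Depot: 10+3+14+11+7+11 = 56
Depot → P1 → P3 → P2 → P4 → P5 → Depot: 10+9+10+4+11+8 = 52
Depot → P1 → P3 → P2 → P5 → P4 → Depot: 10+9+10+14+11+5 = 59
Depot → P1 → P3 → P4 → P2 → P5 → Depot: 10+9+7+4+14+8 = 52
Depot → P1 → P3 → P4 → P5 → P2 → Depot: 10+9+7+11+14+7 = 58
Depot → P1 → P3 → P5 → P2 → P4 → Depot: 10+9+13+14+4+5 = 55
Depot → P1 → P3 → P5 → P4 → P2 → Depot: 10+9+13+11+4+7 = 54
Depot → P1 → P4 → P2 → P3 → P5 → Depot: 10+6+4+10+13+8 = 51
Depot → P1 → P4 → P2 → P5 → P3 → Depot: 10+6+4+14+13+11 = 58
… (46 more)
Depot → P4 → P2 → P1 → P3 → P5 → Depot: 5+4+3+9+13+8 = 42  ← best
The minimum is 42.
One optimal route: Depot → P4 → P2 → P1 → P3 → P5 → Depot (or its reverse).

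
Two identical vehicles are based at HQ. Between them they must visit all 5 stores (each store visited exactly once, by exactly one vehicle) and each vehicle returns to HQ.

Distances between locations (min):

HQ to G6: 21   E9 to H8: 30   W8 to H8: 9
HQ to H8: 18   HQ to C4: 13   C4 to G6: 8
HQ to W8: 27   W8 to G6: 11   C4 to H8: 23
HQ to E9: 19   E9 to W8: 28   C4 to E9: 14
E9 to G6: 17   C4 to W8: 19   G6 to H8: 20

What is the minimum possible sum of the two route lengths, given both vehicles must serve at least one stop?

Check every non-empty split of the stops between the two vehicles; for each half take its own optimal tour:
  {C4} + {E9, W8, G6, H8}: 26 + 74 = 100
  {E9} + {C4, W8, G6, H8}: 38 + 59 = 97
  {C4, E9} + {W8, G6, H8}: 46 + 59 = 105
  {W8} + {C4, E9, G6, H8}: 54 + 79 = 133
  {C4, W8} + {E9, G6, H8}: 59 + 74 = 133
  {E9, W8} + {C4, G6, H8}: 74 + 59 = 133
  … (15 splits in total)
Best: vehicle 1 HQ → E9 → HQ = 38; vehicle 2 HQ → C4 → G6 → W8 → H8 → HQ = 59; combined 97.

Minimum combined distance: 97 min.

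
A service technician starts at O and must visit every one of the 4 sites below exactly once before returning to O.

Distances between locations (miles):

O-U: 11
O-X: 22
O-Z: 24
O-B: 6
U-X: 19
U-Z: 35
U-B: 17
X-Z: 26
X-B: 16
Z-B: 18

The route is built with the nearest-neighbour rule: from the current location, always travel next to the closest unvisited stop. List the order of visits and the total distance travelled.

Nearest-neighbour total = 100 miles; route O → B → X → U → Z → O.

From O: distances to unvisited — B=6, U=11, X=22, Z=24. Nearest is B (6).
From B: distances to unvisited — X=16, U=17, Z=18. Nearest is X (16).
From X: distances to unvisited — U=19, Z=26. Nearest is U (19).
From U: distances to unvisited — Z=35. Nearest is Z (35).
Return Z→O: 24.
Total = 6 + 16 + 19 + 35 + 24 = 100.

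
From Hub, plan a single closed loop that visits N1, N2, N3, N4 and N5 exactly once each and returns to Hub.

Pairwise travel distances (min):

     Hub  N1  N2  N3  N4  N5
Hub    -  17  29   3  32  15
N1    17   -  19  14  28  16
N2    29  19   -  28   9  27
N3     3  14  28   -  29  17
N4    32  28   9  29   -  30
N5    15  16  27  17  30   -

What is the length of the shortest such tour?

With 5 stops there are 5!/2 = 60 distinct round trips (a route and its reverse cost the same).
Hub - N1 - N2 - N3 - N4 - N5 - Hub: 17+19+28+29+30+15 = 138
Hub - N1 - N2 - N3 - N5 - N4 - Hub: 17+19+28+17+30+32 = 143
Hub - N1 - N2 - N4 - N3 - N5 - Hub: 17+19+9+29+17+15 = 106
Hub - N1 - N2 - N4 - N5 - N3 - Hub: 17+19+9+30+17+3 = 95
Hub - N1 - N2 - N5 - N3 - N4 - Hub: 17+19+27+17+29+32 = 141
Hub - N1 - N2 - N5 - N4 - N3 - Hub: 17+19+27+30+29+3 = 125
Hub - N1 - N3 - N2 - N4 - N5 - Hub: 17+14+28+9+30+15 = 113
Hub - N1 - N3 - N2 - N5 - N4 - Hub: 17+14+28+27+30+32 = 148
Hub - N1 - N3 - N4 - N2 - N5 - Hub: 17+14+29+9+27+15 = 111
Hub - N1 - N3 - N4 - N5 - N2 - Hub: 17+14+29+30+27+29 = 146
Hub - N1 - N3 - N5 - N2 - N4 - Hub: 17+14+17+27+9+32 = 116
Hub - N1 - N3 - N5 - N4 - N2 - Hub: 17+14+17+30+9+29 = 116
Hub - N1 - N4 - N2 - N3 - N5 - Hub: 17+28+9+28+17+15 = 114
Hub - N1 - N4 - N2 - N5 - N3 - Hub: 17+28+9+27+17+3 = 101
… (46 more)
Hub - N3 - N1 - N2 - N4 - N5 - Hub: 3+14+19+9+30+15 = 90  ← best
The minimum is 90.
One optimal route: Hub → N3 → N1 → N2 → N4 → N5 → Hub (or its reverse).

Shortest round trip = 90 min.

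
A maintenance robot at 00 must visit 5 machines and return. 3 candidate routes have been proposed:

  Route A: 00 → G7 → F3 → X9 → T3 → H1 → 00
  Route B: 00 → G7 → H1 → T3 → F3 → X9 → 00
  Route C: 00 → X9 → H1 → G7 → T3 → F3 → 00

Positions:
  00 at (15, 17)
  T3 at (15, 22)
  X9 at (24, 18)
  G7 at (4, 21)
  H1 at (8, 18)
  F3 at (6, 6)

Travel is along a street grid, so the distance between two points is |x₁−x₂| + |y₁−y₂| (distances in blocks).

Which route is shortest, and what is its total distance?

Shortest is Route C, total 90 blocks.

Route A: 15 + 17 + 30 + 13 + 11 + 8 = 94
Route B: 15 + 7 + 11 + 25 + 30 + 10 = 98
Route C: 10 + 16 + 7 + 12 + 25 + 20 = 90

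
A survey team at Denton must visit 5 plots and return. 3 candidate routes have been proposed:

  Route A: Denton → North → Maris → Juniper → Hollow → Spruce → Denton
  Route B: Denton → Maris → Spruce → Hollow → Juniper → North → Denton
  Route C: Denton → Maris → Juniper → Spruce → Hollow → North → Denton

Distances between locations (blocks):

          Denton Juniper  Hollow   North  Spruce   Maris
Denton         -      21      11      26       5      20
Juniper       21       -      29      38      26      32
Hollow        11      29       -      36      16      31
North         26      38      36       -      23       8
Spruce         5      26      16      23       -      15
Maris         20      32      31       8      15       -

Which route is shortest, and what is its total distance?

Route A: 26 + 8 + 32 + 29 + 16 + 5 = 116
Route B: 20 + 15 + 16 + 29 + 38 + 26 = 144
Route C: 20 + 32 + 26 + 16 + 36 + 26 = 156

Shortest is Route A, total 116 blocks.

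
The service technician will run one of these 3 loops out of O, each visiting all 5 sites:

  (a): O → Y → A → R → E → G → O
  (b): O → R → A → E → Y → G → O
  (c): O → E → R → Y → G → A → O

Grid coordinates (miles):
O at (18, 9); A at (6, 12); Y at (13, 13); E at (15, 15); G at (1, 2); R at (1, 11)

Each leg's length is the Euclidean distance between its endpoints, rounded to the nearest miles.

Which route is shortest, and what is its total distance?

68 miles — (b) is the shortest.

(a): 6 + 7 + 5 + 15 + 19 + 18 = 70
(b): 17 + 5 + 9 + 3 + 16 + 18 = 68
(c): 7 + 15 + 12 + 16 + 11 + 12 = 73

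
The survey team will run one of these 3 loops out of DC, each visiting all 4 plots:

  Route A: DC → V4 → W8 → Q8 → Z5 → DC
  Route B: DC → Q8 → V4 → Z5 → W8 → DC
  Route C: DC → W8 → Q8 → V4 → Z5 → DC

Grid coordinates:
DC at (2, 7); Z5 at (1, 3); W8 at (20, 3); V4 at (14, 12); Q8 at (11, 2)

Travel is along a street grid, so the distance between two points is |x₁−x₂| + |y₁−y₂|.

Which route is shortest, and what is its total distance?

58 — Route A is the shortest.

Route A: 17 + 15 + 10 + 11 + 5 = 58
Route B: 14 + 13 + 22 + 19 + 22 = 90
Route C: 22 + 10 + 13 + 22 + 5 = 72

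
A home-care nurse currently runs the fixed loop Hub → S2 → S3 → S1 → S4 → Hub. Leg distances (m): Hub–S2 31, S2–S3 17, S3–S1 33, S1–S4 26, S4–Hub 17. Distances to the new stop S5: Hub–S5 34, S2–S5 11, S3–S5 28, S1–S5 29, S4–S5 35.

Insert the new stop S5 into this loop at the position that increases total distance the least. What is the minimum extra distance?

Insertion cost between consecutive stops i–j is d(i,S5) + d(S5,j) − d(i,j):
  between Hub and S2: 34 + 11 − 31 = 14
  between S2 and S3: 11 + 28 − 17 = 22
  between S3 and S1: 28 + 29 − 33 = 24
  between S1 and S4: 29 + 35 − 26 = 38
  between S4 and Hub: 35 + 34 − 17 = 52
Cheapest insertion is between Hub and S2, adding 14.
New total = 124 + 14 = 138.

Minimum extra distance: 14 m, inserting S5 between Hub and S2.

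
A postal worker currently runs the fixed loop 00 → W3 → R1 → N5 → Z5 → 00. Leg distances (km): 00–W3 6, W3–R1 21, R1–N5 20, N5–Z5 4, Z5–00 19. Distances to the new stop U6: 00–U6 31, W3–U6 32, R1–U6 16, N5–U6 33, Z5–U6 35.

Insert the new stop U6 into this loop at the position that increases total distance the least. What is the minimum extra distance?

Insertion cost between consecutive stops i–j is d(i,U6) + d(U6,j) − d(i,j):
  between 00 and W3: 31 + 32 − 6 = 57
  between W3 and R1: 32 + 16 − 21 = 27
  between R1 and N5: 16 + 33 − 20 = 29
  between N5 and Z5: 33 + 35 − 4 = 64
  between Z5 and 00: 35 + 31 − 19 = 47
Cheapest insertion is between W3 and R1, adding 27.
New total = 70 + 27 = 97.

+27 km — insert U6 between W3 and R1.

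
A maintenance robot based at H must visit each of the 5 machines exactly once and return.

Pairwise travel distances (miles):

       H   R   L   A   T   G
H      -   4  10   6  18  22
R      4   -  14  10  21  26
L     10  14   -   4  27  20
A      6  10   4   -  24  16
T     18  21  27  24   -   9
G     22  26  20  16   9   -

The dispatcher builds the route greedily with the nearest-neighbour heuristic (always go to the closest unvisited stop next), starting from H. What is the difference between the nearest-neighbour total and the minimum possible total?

Excess over optimum: 1 miles.

From H: R=4, A=6, L=10, T=18, G=22 → choose R (4).
From R: A=10, L=14, T=21, G=26 → choose A (10).
From A: L=4, G=16, T=24 → choose L (4).
From L: G=20, T=27 → choose G (20).
From G: T=9 → choose T (9).
NN route H → R → A → L → G → T → H costs 65.
Optimal: H → R → T → G → L → A → H costs 64 (by enumerating all 60 distinct tours).
Excess = 65 − 64 = 1.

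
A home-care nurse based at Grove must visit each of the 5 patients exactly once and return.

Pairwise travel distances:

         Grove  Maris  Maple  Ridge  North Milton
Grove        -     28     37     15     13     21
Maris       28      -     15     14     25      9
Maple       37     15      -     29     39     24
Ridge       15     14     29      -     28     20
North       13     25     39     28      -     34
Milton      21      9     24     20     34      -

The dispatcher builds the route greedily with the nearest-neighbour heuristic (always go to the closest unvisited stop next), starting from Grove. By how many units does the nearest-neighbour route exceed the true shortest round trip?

The nearest-neighbour route is 22 longer than optimal.

Grove: North=13, Ridge=15, Milton=21, Maris=28, Maple=37 ⇒ North
North: Maris=25, Ridge=28, Milton=34, Maple=39 ⇒ Maris
Maris: Milton=9, Ridge=14, Maple=15 ⇒ Milton
Milton: Ridge=20, Maple=24 ⇒ Ridge
Ridge: Maple=29 ⇒ Maple
NN route Grove → North → Maris → Milton → Ridge → Maple → Grove costs 133.
Optimal: Grove → Ridge → Milton → Maris → Maple → North → Grove costs 111 (by enumerating all 60 distinct tours).
Excess = 133 − 111 = 22.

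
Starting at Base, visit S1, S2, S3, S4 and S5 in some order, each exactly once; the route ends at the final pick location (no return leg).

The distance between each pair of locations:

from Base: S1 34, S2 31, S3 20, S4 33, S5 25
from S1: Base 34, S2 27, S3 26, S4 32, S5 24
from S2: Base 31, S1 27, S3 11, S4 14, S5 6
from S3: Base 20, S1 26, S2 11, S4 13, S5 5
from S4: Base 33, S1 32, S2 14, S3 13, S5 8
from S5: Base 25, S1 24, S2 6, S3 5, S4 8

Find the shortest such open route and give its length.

Minimum one-way distance = 74.

There are 5! = 120 possible orderings.
Base → S1 → S2 → S3 → S4 → S5: 34+27+11+13+8 = 93
Base → S1 → S2 → S3 → S5 → S4: 34+27+11+5+8 = 85
Base → S1 → S2 → S4 → S3 → S5: 34+27+14+13+5 = 93
Base → S1 → S2 → S4 → S5 → S3: 34+27+14+8+5 = 88
Base → S1 → S2 → S5 → S3 → S4: 34+27+6+5+13 = 85
Base → S1 → S2 → S5 → S4 → S3: 34+27+6+8+13 = 88
Base → S1 → S3 → S2 → S4 → S5: 34+26+11+14+8 = 93
Base → S1 → S3 → S2 → S5 → S4: 34+26+11+6+8 = 85
Base → S1 → S3 → S4 → S2 → S5: 34+26+13+14+6 = 93
Base → S1 → S3 → S4 → S5 → S2: 34+26+13+8+6 = 87
Base → S1 → S3 → S5 → S2 → S4: 34+26+5+6+14 = 85
Base → S1 → S3 → S5 → S4 → S2: 34+26+5+8+14 = 87
Base → S1 → S4 → S2 → S3 → S5: 34+32+14+11+5 = 96
Base → S1 → S4 → S2 → S5 → S3: 34+32+14+6+5 = 91
… (106 more)
Base → S3 → S4 → S5 → S2 → S1: 20+13+8+6+27 = 74  ← best
The minimum is 74.
One shortest path: Base → S3 → S4 → S5 → S2 → S1.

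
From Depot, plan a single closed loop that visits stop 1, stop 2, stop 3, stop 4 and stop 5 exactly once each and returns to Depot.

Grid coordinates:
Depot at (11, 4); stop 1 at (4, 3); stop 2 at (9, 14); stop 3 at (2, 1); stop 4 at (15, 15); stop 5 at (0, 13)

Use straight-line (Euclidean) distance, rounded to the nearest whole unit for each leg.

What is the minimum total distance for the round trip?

Shortest round trip = 49.

Depot-stop 1-stop 2-stop 3-stop 4-stop 5-Depot: 7+12+15+19+15+14 = 82
Depot-stop 1-stop 2-stop 3-stop 5-stop 4-Depot: 7+12+15+12+15+12 = 73
Depot-stop 1-stop 2-stop 4-stop 3-stop 5-Depot: 7+12+6+19+12+14 = 70
Depot-stop 1-stop 2-stop 4-stop 5-stop 3-Depot: 7+12+6+15+12+9 = 61
Depot-stop 1-stop 2-stop 5-stop 3-stop 4-Depot: 7+12+9+12+19+12 = 71
Depot-stop 1-stop 2-stop 5-stop 4-stop 3-Depot: 7+12+9+15+19+9 = 71
Depot-stop 1-stop 3-stop 2-stop 4-stop 5-Depot: 7+3+15+6+15+14 = 60
Depot-stop 1-stop 3-stop 2-stop 5-stop 4-Depot: 7+3+15+9+15+12 = 61
Depot-stop 1-stop 3-stop 4-stop 2-stop 5-Depot: 7+3+19+6+9+14 = 58
Depot-stop 1-stop 3-stop 4-stop 5-stop 2-Depot: 7+3+19+15+9+10 = 63
Depot-stop 1-stop 3-stop 5-stop 2-stop 4-Depot: 7+3+12+9+6+12 = 49
Depot-stop 1-stop 3-stop 5-stop 4-stop 2-Depot: 7+3+12+15+6+10 = 53
Depot-stop 1-stop 4-stop 2-stop 3-stop 5-Depot: 7+16+6+15+12+14 = 70
Depot-stop 1-stop 4-stop 2-stop 5-stop 3-Depot: 7+16+6+9+12+9 = 59
… (46 more)
The minimum is 49.
One optimal route: Depot → stop 1 → stop 3 → stop 5 → stop 2 → stop 4 → Depot (or its reverse).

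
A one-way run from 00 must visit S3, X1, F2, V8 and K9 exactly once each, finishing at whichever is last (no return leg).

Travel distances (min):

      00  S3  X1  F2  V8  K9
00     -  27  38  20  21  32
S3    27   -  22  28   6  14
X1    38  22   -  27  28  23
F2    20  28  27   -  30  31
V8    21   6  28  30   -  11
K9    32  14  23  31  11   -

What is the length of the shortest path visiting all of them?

There are 5! = 120 possible orderings.
00 → S3 → X1 → F2 → V8 → K9: 27+22+27+30+11 = 117
00 → S3 → X1 → F2 → K9 → V8: 27+22+27+31+11 = 118
00 → S3 → X1 → V8 → F2 → K9: 27+22+28+30+31 = 138
00 → S3 → X1 → V8 → K9 → F2: 27+22+28+11+31 = 119
00 → S3 → X1 → K9 → F2 → V8: 27+22+23+31+30 = 133
00 → S3 → X1 → K9 → V8 → F2: 27+22+23+11+30 = 113
00 → S3 → F2 → X1 → V8 → K9: 27+28+27+28+11 = 121
00 → S3 → F2 → X1 → K9 → V8: 27+28+27+23+11 = 116
00 → S3 → F2 → V8 → X1 → K9: 27+28+30+28+23 = 136
00 → S3 → F2 → V8 → K9 → X1: 27+28+30+11+23 = 119
00 → S3 → F2 → K9 → X1 → V8: 27+28+31+23+28 = 137
00 → S3 → F2 → K9 → V8 → X1: 27+28+31+11+28 = 125
00 → S3 → V8 → X1 → F2 → K9: 27+6+28+27+31 = 119
00 → S3 → V8 → X1 → K9 → F2: 27+6+28+23+31 = 115
… (106 more)
00 → F2 → X1 → S3 → V8 → K9: 20+27+22+6+11 = 86  ← best
The minimum is 86.
One shortest path: 00 → F2 → X1 → S3 → V8 → K9.

Minimum one-way distance = 86 min.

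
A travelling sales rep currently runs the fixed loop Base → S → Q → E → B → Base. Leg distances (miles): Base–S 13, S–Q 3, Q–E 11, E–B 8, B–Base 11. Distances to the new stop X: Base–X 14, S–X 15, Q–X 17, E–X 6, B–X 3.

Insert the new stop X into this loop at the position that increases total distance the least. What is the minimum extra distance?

Insertion cost between consecutive stops i–j is d(i,X) + d(X,j) − d(i,j):
  between Base and S: 14 + 15 − 13 = 16
  between S and Q: 15 + 17 − 3 = 29
  between Q and E: 17 + 6 − 11 = 12
  between E and B: 6 + 3 − 8 = 1
  between B and Base: 3 + 14 − 11 = 6
Cheapest insertion is between E and B, adding 1.
New total = 46 + 1 = 47.

Minimum extra distance: 1 miles, inserting X between E and B.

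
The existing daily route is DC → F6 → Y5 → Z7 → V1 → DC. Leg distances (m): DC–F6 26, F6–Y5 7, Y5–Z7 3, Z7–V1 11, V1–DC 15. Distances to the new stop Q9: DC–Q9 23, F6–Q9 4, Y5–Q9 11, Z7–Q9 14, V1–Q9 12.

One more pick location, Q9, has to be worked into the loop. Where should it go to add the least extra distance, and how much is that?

+1 m — insert Q9 between DC and F6.

Insertion cost between consecutive stops i–j is d(i,Q9) + d(Q9,j) − d(i,j):
  between DC and F6: 23 + 4 − 26 = 1
  between F6 and Y5: 4 + 11 − 7 = 8
  between Y5 and Z7: 11 + 14 − 3 = 22
  between Z7 and V1: 14 + 12 − 11 = 15
  between V1 and DC: 12 + 23 − 15 = 20
Cheapest insertion is between DC and F6, adding 1.
New total = 62 + 1 = 63.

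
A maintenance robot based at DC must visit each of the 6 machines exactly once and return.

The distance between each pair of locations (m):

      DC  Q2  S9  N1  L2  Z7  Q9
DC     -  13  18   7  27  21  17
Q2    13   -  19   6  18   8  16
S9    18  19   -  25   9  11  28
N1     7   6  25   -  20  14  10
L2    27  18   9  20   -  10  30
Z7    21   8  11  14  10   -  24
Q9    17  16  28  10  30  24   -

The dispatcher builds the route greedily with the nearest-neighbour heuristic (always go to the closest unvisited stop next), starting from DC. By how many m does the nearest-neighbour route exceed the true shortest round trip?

7 m longer than the optimal tour.

DC: N1=7, Q2=13, Q9=17, S9=18, Z7=21, L2=27 ⇒ N1
N1: Q2=6, Q9=10, Z7=14, L2=20, S9=25 ⇒ Q2
Q2: Z7=8, Q9=16, L2=18, S9=19 ⇒ Z7
Z7: L2=10, S9=11, Q9=24 ⇒ L2
L2: S9=9, Q9=30 ⇒ S9
S9: Q9=28 ⇒ Q9
NN route DC → N1 → Q2 → Z7 → L2 → S9 → Q9 → DC costs 85.
Optimal: DC → S9 → L2 → Z7 → Q2 → N1 → Q9 → DC costs 78 (by enumerating all 360 distinct tours).
Excess = 85 − 78 = 7.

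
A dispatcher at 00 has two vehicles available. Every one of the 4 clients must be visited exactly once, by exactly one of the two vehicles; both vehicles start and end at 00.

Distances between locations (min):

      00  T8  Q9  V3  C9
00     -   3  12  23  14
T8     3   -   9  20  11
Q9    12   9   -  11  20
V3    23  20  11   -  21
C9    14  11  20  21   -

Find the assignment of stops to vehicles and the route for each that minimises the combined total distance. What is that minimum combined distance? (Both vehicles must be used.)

64 min — the smallest possible combined total.

There are 2^3 − 1 = 7 ways to divide the 4 stops into two non-empty groups. For each, the best each vehicle can do is its own shortest tour through its group:
  {T8} + {Q9, V3, C9}: 6 + 58 = 64
  {Q9} + {T8, V3, C9}: 24 + 58 = 82
  {T8, Q9} + {V3, C9}: 24 + 58 = 82
  {V3} + {T8, Q9, C9}: 46 + 46 = 92
  {T8, V3} + {Q9, C9}: 46 + 46 = 92
  {Q9, V3} + {T8, C9}: 46 + 28 = 74
  … (7 splits in total)
Best: vehicle 1 00 → T8 → 00 = 6; vehicle 2 00 → Q9 → V3 → C9 → 00 = 58; combined 64.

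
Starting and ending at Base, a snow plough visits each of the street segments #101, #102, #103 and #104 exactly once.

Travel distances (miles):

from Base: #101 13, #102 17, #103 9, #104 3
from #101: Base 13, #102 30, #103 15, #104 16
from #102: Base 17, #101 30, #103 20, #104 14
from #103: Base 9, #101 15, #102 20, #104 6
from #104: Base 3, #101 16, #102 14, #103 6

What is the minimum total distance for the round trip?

Base-#101-#102-#103-#104-Base: 13+30+20+6+3 = 72
Base-#101-#102-#104-#103-Base: 13+30+14+6+9 = 72
Base-#101-#103-#102-#104-Base: 13+15+20+14+3 = 65
Base-#101-#103-#104-#102-Base: 13+15+6+14+17 = 65
Base-#101-#104-#102-#103-Base: 13+16+14+20+9 = 72
Base-#101-#104-#103-#102-Base: 13+16+6+20+17 = 72
Base-#102-#101-#103-#104-Base: 17+30+15+6+3 = 71
Base-#102-#101-#104-#103-Base: 17+30+16+6+9 = 78
Base-#102-#103-#101-#104-Base: 17+20+15+16+3 = 71
Base-#102-#104-#101-#103-Base: 17+14+16+15+9 = 71
Base-#103-#101-#102-#104-Base: 9+15+30+14+3 = 71
Base-#103-#102-#101-#104-Base: 9+20+30+16+3 = 78
The minimum is 65.
One optimal route: Base → #101 → #103 → #102 → #104 → Base (or its reverse).

Minimum total distance: 65 miles.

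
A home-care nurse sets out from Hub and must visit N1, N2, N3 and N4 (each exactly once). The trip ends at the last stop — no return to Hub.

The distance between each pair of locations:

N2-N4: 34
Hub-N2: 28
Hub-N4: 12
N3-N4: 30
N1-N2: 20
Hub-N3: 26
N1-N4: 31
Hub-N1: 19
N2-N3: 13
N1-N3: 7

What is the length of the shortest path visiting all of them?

There are 4! = 24 possible orderings.
Hub→N1→N2→N3→N4: 19+20+13+30 = 82
Hub→N1→N2→N4→N3: 19+20+34+30 = 103
Hub→N1→N3→N2→N4: 19+7+13+34 = 73
Hub→N1→N3→N4→N2: 19+7+30+34 = 90
Hub→N1→N4→N2→N3: 19+31+34+13 = 97
Hub→N1→N4→N3→N2: 19+31+30+13 = 93
Hub→N2→N1→N3→N4: 28+20+7+30 = 85
Hub→N2→N1→N4→N3: 28+20+31+30 = 109
Hub→N2→N3→N1→N4: 28+13+7+31 = 79
Hub→N2→N3→N4→N1: 28+13+30+31 = 102
Hub→N2→N4→N1→N3: 28+34+31+7 = 100
Hub→N2→N4→N3→N1: 28+34+30+7 = 99
Hub→N3→N1→N2→N4: 26+7+20+34 = 87
Hub→N3→N1→N4→N2: 26+7+31+34 = 98
… (10 more)
Hub→N4→N1→N3→N2: 12+31+7+13 = 63  ← best
The minimum is 63.
One shortest path: Hub → N4 → N1 → N3 → N2.

Minimum one-way distance = 63.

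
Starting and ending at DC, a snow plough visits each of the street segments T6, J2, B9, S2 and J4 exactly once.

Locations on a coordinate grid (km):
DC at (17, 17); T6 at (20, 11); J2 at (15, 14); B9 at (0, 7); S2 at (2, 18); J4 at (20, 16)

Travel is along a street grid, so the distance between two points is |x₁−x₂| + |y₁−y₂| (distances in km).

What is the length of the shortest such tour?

Shortest round trip = 68 km.

With 5 stops there are 5!/2 = 60 distinct round trips (a route and its reverse cost the same).
DC-T6-J2-B9-S2-J4-DC: 9+8+22+13+20+4 = 76
DC-T6-J2-B9-J4-S2-DC: 9+8+22+29+20+16 = 104
DC-T6-J2-S2-B9-J4-DC: 9+8+17+13+29+4 = 80
DC-T6-J2-S2-J4-B9-DC: 9+8+17+20+29+27 = 110
DC-T6-J2-J4-B9-S2-DC: 9+8+7+29+13+16 = 82
DC-T6-J2-J4-S2-B9-DC: 9+8+7+20+13+27 = 84
DC-T6-B9-J2-S2-J4-DC: 9+24+22+17+20+4 = 96
DC-T6-B9-J2-J4-S2-DC: 9+24+22+7+20+16 = 98
DC-T6-B9-S2-J2-J4-DC: 9+24+13+17+7+4 = 74
DC-T6-B9-S2-J4-J2-DC: 9+24+13+20+7+5 = 78
DC-T6-B9-J4-J2-S2-DC: 9+24+29+7+17+16 = 102
DC-T6-B9-J4-S2-J2-DC: 9+24+29+20+17+5 = 104
DC-T6-S2-J2-B9-J4-DC: 9+25+17+22+29+4 = 106
DC-T6-S2-J2-J4-B9-DC: 9+25+17+7+29+27 = 114
… (46 more)
DC-J2-S2-B9-T6-J4-DC: 5+17+13+24+5+4 = 68  ← best
The minimum is 68.
One optimal route: DC → J2 → S2 → B9 → T6 → J4 → DC (or its reverse).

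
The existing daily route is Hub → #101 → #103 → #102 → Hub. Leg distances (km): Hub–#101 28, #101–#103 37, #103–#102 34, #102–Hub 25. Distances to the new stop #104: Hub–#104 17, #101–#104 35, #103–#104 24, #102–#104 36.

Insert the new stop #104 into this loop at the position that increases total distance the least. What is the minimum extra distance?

Insertion cost between consecutive stops i–j is d(i,#104) + d(#104,j) − d(i,j):
  between Hub and #101: 17 + 35 − 28 = 24
  between #101 and #103: 35 + 24 − 37 = 22
  between #103 and #102: 24 + 36 − 34 = 26
  between #102 and Hub: 36 + 17 − 25 = 28
Cheapest insertion is between #101 and #103, adding 22.
New total = 124 + 22 = 146.

+22 km — insert #104 between #101 and #103.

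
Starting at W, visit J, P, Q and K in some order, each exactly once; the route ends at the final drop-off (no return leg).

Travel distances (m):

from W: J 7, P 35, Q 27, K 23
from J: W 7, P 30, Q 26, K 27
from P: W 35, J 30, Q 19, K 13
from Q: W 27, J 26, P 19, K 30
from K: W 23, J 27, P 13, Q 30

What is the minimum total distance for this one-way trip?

There are 4! = 24 possible orderings.
W→J→P→Q→K: 7+30+19+30 = 86
W→J→P→K→Q: 7+30+13+30 = 80
W→J→Q→P→K: 7+26+19+13 = 65
W→J→Q→K→P: 7+26+30+13 = 76
W→J→K→P→Q: 7+27+13+19 = 66
W→J→K→Q→P: 7+27+30+19 = 83
W→P→J→Q→K: 35+30+26+30 = 121
W→P→J→K→Q: 35+30+27+30 = 122
W→P→Q→J→K: 35+19+26+27 = 107
W→P→Q→K→J: 35+19+30+27 = 111
W→P→K→J→Q: 35+13+27+26 = 101
W→P→K→Q→J: 35+13+30+26 = 104
W→Q→J→P→K: 27+26+30+13 = 96
W→Q→J→K→P: 27+26+27+13 = 93
… (10 more)
The minimum is 65.
One shortest path: W → J → Q → P → K.

Minimum one-way distance = 65 m.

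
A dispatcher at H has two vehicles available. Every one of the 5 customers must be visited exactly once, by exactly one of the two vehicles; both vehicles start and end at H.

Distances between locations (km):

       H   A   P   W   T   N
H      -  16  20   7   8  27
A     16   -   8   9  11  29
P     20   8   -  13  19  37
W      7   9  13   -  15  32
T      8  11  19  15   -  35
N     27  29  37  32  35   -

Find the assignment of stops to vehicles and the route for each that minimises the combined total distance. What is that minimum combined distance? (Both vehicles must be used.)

Check every non-empty split of the stops between the two vehicles; for each half take its own optimal tour:
  {A} + {P, W, T, N}: 32 + 99 = 131
  {P} + {A, W, T, N}: 40 + 87 = 127
  {A, P} + {W, T, N}: 44 + 82 = 126
  {W} + {A, P, T, N}: 14 + 91 = 105
  {A, W} + {P, T, N}: 32 + 91 = 123
  {P, W} + {A, T, N}: 40 + 75 = 115
  … (15 splits in total)
  {T} + {A, P, W, N}: 16 + 84 = 100  ← best
Best: vehicle 1 H → T → H = 16; vehicle 2 H → W → P → A → N → H = 84; combined 100.

100 km — the smallest possible combined total.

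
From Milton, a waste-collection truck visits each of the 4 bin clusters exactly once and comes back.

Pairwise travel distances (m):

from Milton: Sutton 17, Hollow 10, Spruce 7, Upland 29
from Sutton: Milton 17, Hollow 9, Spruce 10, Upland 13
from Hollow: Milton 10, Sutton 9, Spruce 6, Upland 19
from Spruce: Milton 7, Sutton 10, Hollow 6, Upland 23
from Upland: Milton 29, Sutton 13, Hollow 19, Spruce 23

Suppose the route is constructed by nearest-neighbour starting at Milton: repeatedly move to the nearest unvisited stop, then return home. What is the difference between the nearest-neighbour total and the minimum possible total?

The nearest-neighbour route is 5 m longer than optimal.

Milton: Spruce=7, Hollow=10, Sutton=17, Upland=29 ⇒ Spruce
Spruce: Hollow=6, Sutton=10, Upland=23 ⇒ Hollow
Hollow: Sutton=9, Upland=19 ⇒ Sutton
Sutton: Upland=13 ⇒ Upland
NN route Milton → Spruce → Hollow → Sutton → Upland → Milton costs 64.
Optimal: Milton → Hollow → Upland → Sutton → Spruce → Milton costs 59 (by enumerating all 12 distinct tours).
Excess = 64 − 59 = 5.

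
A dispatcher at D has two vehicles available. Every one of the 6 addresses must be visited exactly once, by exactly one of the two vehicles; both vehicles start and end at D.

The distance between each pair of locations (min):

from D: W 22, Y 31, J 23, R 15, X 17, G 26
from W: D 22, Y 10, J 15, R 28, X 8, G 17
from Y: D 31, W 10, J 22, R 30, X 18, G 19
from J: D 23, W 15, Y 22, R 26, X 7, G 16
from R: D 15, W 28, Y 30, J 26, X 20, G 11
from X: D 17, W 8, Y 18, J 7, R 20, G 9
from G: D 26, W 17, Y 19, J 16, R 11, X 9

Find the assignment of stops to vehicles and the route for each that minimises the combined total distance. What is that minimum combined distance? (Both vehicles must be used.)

There are 2^5 − 1 = 31 ways to divide the 6 stops into two non-empty groups. For each, the best each vehicle can do is its own shortest tour through its group:
  {W} + {Y, J, R, X, G}: 44 + 91 = 135
  {Y} + {W, J, R, X, G}: 62 + 79 = 141
  {W, Y} + {J, R, X, G}: 63 + 65 = 128
  {J} + {W, Y, R, X, G}: 46 + 80 = 126
  {W, J} + {Y, R, X, G}: 60 + 80 = 140
  {Y, J} + {W, R, X, G}: 76 + 65 = 141
  … (31 splits in total)
  {R} + {W, Y, J, X, G}: 30 + 90 = 120  ← best
Best: vehicle 1 D → R → D = 30; vehicle 2 D → W → Y → G → X → J → D = 90; combined 120.

120 min — the smallest possible combined total.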